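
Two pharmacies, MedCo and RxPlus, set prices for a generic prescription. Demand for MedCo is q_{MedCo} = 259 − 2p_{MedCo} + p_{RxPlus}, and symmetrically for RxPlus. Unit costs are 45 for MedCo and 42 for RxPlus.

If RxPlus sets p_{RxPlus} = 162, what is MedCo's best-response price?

127.75

MedCo's profit: π = (p_{MedCo} − 45)(259 − 2p_{MedCo} + p_{RxPlus}).
∂π/∂p_{MedCo} = 349 − 4p_{MedCo} + p_{RxPlus} = 0 ⇒ p_{MedCo} = 87.25 + 0.25p_{RxPlus}.
At p_{RxPlus} = 162: p_{MedCo} = 87.25 + 0.25·162 = 127.75.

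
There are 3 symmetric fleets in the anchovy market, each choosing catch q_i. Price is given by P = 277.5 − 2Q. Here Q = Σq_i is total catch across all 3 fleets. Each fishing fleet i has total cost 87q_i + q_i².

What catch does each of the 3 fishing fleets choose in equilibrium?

19.05

A representative fishing fleet's profit is π_i = q_i(277.5 − 2Q) − 87q_i − q_i², with Q = q_i + Σ_{j≠i} q_j.
First-order condition: 190.5 − 6q_i − 2Σ_{j≠i} q_j = 0.
In a symmetric equilibrium every fishing fleet chooses the same q, so Σ_{j≠i} q_j = 2q. The condition becomes 190.5 − 10q = 0, giving q = 190.5/10 = 19.05.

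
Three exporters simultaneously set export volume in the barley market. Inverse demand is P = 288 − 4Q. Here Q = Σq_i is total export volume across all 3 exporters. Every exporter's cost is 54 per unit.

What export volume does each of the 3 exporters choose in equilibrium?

14.625

A representative exporter's profit is π_i = q_i(288 − 4Q) − 54q_i, with Q = q_i + Σ_{j≠i} q_j.
First-order condition: 234 − 8q_i − 4Σ_{j≠i} q_j = 0.
In a symmetric equilibrium every exporter chooses the same q, so Σ_{j≠i} q_j = 2q. The condition becomes 234 − 16q = 0, giving q = 234/16 = 14.625.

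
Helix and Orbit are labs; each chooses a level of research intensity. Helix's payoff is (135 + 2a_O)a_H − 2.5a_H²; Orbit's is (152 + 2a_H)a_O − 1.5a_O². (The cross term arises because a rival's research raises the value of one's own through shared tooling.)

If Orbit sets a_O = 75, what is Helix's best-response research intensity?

Expanding Helix's payoff: 135a_H + 2a_Oa_H − 2.5a_H².
∂π/∂a_H = 135 + 2a_O − 5a_H = 0, so a_H = 27 + 0.4a_O.
At a_O = 75: a_H = 27 + 0.4·75 = 57.

57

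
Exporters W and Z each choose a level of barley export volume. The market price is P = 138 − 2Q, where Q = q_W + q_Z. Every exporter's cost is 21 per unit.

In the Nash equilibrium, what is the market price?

Exporter W's profit: π = q_W(138 − 2(q_W + q_Z)) − 21q_W.
∂π/∂q_W = 117 − 4q_W − 2q_Z = 0, so q_W = 29.25 − 0.5q_Z.
Setting q_W = q_Z in the reaction function: q_W = 29.25 − 0.5q_W, so q_W = 29.25 / 1.5 = 19.5.
Equilibrium price: P = 138 − 2·39 = 60.

60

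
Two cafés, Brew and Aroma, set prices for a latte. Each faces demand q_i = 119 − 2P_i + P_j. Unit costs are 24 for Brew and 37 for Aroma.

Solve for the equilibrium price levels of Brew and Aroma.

57.4, 62.6

Brew's profit: π = (P_{Brew} − 24)(119 − 2P_{Brew} + P_{Aroma}).
∂π/∂P_{Brew} = 167 − 4P_{Brew} + P_{Aroma} = 0 ⇒ P_{Brew} = 41.75 + 0.25P_{Aroma}.
Similarly P_{Aroma} = 48.25 + 0.25P_{Brew}.
Solving the two reaction functions simultaneously: (1 − (0.25)(0.25))P_{Brew} = 41.75 + 0.25·48.25, so 0.9375P_{Brew} = 53.8125 and P_{Brew} = 57.4.
Then P_{Aroma} = 48.25 + 0.25·57.4 = 62.6.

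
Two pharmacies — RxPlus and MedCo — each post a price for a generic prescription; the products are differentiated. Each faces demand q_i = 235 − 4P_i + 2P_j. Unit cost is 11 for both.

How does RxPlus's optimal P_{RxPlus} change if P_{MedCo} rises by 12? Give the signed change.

RxPlus's profit: π = (P_{RxPlus} − 11)(235 − 4P_{RxPlus} + 2P_{MedCo}).
∂π/∂P_{RxPlus} = 279 − 8P_{RxPlus} + 2P_{MedCo} = 0 ⇒ P_{RxPlus} = 34.875 + 0.25P_{MedCo}.
The reaction-function slope is 0.25, so a 12-unit rise in P_{MedCo} moves P_{RxPlus} by 0.25 × 12 = 3. RxPlus's best response rises — the actions are strategic complements.

3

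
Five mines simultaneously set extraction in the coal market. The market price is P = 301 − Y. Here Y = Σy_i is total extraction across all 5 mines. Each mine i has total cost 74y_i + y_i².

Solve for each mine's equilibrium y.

A representative mine's profit is π_i = y_i(301 − Y) − 74y_i − y_i², with Y = y_i + Σ_{j≠i} y_j.
First-order condition: 227 − 4y_i − Σ_{j≠i} y_j = 0.
In a symmetric equilibrium every mine chooses the same y, so Σ_{j≠i} y_j = 4y. The condition becomes 227 − 8y = 0, giving y = 227/8 = 28.375.

28.375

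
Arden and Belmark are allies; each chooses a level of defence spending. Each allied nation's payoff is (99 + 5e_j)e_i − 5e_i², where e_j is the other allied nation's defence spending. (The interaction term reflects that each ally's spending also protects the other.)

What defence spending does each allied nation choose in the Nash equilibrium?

Arden's payoff is (99 + 5e_B)e_A − 5e_A².
∂π/∂e_A = 99 + 5e_B − 10e_A = 0, so e_A = 9.9 + 0.5e_B.
The game is symmetric, so in equilibrium e_B = e_A: the reaction function gives 0.5e_A = 9.9, hence e_A = 19.8.

19.8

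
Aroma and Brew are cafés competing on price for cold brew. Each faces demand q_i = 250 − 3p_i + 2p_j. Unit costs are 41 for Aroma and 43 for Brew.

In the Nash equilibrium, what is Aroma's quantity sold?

Aroma's profit: π = (p_{Aroma} − 41)(250 − 3p_{Aroma} + 2p_{Brew}).
∂π/∂p_{Aroma} = 373 − 6p_{Aroma} + 2p_{Brew} = 0 ⇒ p_{Aroma} = 373/6 + (1/3)p_{Brew}.
Similarly p_{Brew} = 379/6 + (1/3)p_{Aroma}.
Plugging p_{Brew} into Aroma's best response: p_{Aroma} = 373/6 + (1/3)(379/6 + (1/3)p_{Aroma}) ⇒ (8/9)p_{Aroma} = 749/9, so p_{Aroma} = 93.625.
Then p_{Brew} = 379/6 + (1/3)·93.625 = 94.375.
q_{Aroma} = 250 − 3·93.625 + 2·94.375 = 157.875.

157.875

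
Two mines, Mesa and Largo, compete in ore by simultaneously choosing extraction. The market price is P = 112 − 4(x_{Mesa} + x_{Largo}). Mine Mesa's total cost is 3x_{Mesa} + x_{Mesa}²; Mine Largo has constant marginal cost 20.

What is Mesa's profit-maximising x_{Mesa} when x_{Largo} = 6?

Mine Mesa's profit: π = x_{Mesa}(112 − 4(x_{Mesa} + x_{Largo})) − 3x_{Mesa} − x_{Mesa}².
∂π/∂x_{Mesa} = 109 − 10x_{Mesa} − 4x_{Largo} = 0, so x_{Mesa} = 10.9 − 0.4x_{Largo}.
At x_{Largo} = 6: x_{Mesa} = 10.9 − 0.4·6 = 8.5.

8.5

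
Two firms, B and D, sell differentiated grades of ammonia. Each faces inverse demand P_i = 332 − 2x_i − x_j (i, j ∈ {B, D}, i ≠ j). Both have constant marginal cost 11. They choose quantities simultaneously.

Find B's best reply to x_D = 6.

78.75

Firm B's profit: π = x_B(332 − 2x_B − x_D) − 11x_B.
∂π/∂x_B = 321 − 4x_B − x_D = 0 ⇒ x_B = 80.25 − 0.25x_D.
At x_D = 6: x_B = 80.25 − 0.25·6 = 78.75.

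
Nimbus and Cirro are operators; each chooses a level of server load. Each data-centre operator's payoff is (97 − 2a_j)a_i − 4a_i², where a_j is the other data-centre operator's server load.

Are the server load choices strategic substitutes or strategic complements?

strategic substitutes

Nimbus's payoff is (97 − 2a_C)a_N − 4a_N².
∂π/∂a_N = 97 − 2a_C − 8a_N = 0, so a_N = 12.125 − 0.25a_C.
The best-response slope da_N/da_C = −0.25 < 0: the reaction function is downward-sloping, so the choices are strategic substitutes.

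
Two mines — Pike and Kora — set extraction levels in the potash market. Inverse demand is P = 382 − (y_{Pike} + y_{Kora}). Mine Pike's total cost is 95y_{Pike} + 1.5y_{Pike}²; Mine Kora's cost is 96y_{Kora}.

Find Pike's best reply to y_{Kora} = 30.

Mine Pike's profit: π = y_{Pike}(382 − (y_{Pike} + y_{Kora})) − 95y_{Pike} − 1.5y_{Pike}².
∂π/∂y_{Pike} = 287 − 5y_{Pike} − y_{Kora} = 0, so y_{Pike} = 57.4 − 0.2y_{Kora}.
At y_{Kora} = 30: y_{Pike} = 57.4 − 0.2·30 = 51.4.

51.4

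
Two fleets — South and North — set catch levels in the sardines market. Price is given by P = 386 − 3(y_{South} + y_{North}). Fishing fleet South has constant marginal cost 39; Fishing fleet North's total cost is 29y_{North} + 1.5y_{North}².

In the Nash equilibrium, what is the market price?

Fishing fleet South's profit: π = y_{South}(386 − 3(y_{South} + y_{North})) − 39y_{South}.
∂π/∂y_{South} = 347 − 6y_{South} − 3y_{North} = 0, so y_{South} = 347/6 − 0.5y_{North}.
For North: ∂π/∂y_{North} = 357 − 9y_{North} − 3y_{South} = 0 ⇒ y_{North} = 119/3 − (1/3)y_{South}.
Plugging y_{North} into South's best response: y_{South} = 347/6 − 0.5(119/3 − (1/3)y_{South}) ⇒ (5/6)y_{South} = 38, so y_{South} = 45.6.
Then y_{North} = 119/3 − (1/3)·45.6 = 367/15.
Equilibrium price: P = 386 − 3·(1051/15) = 175.8.

175.8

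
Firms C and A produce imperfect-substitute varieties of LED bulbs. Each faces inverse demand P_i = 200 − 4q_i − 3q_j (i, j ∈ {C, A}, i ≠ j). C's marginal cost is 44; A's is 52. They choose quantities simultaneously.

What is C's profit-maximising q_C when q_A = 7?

Firm C's profit: π = q_C(200 − 4q_C − 3q_A) − 44q_C.
∂π/∂q_C = 156 − 8q_C − 3q_A = 0 ⇒ q_C = 19.5 − 0.375q_A.
At q_A = 7: q_C = 19.5 − 0.375·7 = 16.875.

16.875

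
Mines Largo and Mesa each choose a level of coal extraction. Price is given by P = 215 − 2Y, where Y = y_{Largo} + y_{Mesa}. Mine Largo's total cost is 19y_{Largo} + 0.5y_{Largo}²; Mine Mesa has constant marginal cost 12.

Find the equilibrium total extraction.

62.5625

Mine Largo's profit: π = y_{Largo}(215 − 2(y_{Largo} + y_{Mesa})) − 19y_{Largo} − 0.5y_{Largo}².
∂π/∂y_{Largo} = 196 − 5y_{Largo} − 2y_{Mesa} = 0, so y_{Largo} = 39.2 − 0.4y_{Mesa}.
For Mesa: ∂π/∂y_{Mesa} = 203 − 4y_{Mesa} − 2y_{Largo} = 0 ⇒ y_{Mesa} = 50.75 − 0.5y_{Largo}.
Substituting the second reaction function into the first: y_{Largo} = 39.2 − 0.4(50.75 − 0.5y_{Largo}), which gives 0.8y_{Largo} = 18.9 ⇒ y_{Largo} = 23.625.
Then y_{Mesa} = 50.75 − 0.5·23.625 = 38.9375.
Total extraction: 23.625 + 38.9375 = 62.5625.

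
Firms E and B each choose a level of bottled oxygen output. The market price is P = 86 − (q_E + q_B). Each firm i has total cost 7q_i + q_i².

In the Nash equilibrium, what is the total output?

31.6

Firm E's profit: π = q_E(86 − (q_E + q_B)) − 7q_E − q_E².
∂π/∂q_E = 79 − 4q_E − q_B = 0, so q_E = 19.75 − 0.25q_B.
The game is symmetric, so in equilibrium q_B = q_E: the reaction function gives 1.25q_E = 19.75, hence q_E = 15.8.
Total output: 15.8 + 15.8 = 31.6.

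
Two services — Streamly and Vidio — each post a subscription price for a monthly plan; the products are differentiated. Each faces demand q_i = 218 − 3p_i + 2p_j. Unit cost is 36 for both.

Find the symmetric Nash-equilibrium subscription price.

81.5

Streamly's profit: π = (p_{Streamly} − 36)(218 − 3p_{Streamly} + 2p_{Vidio}).
∂π/∂p_{Streamly} = 326 − 6p_{Streamly} + 2p_{Vidio} = 0 ⇒ p_{Streamly} = 163/3 + (1/3)p_{Vidio}.
Setting p_{Streamly} = p_{Vidio} in the reaction function: p_{Streamly} = 163/3 + (1/3)p_{Streamly}, so p_{Streamly} = (163/3) / (2/3) = 81.5.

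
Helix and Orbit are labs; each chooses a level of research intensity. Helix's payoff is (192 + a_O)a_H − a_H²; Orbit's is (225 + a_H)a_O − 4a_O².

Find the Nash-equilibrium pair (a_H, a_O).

Expanding Helix's payoff: 192a_H + a_Oa_H − a_H².
∂π/∂a_H = 192 + a_O − 2a_H = 0, so a_H = 96 + 0.5a_O.
Likewise for Orbit: a_O = 28.125 + 0.125a_H.
Substituting the second reaction function into the first: a_H = 96 + 0.5(28.125 + 0.125a_H), which gives 0.9375a_H = 110.0625 ⇒ a_H = 117.4.
Then a_O = 28.125 + 0.125·117.4 = 42.8.

117.4, 42.8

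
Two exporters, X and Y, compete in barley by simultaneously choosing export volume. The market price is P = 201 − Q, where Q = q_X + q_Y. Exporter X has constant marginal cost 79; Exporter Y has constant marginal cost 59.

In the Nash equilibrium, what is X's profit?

Exporter X's profit: π = q_X(201 − (q_X + q_Y)) − 79q_X.
∂π/∂q_X = 122 − 2q_X − q_Y = 0, so q_X = 61 − 0.5q_Y.
By the same steps for Y: q_Y = 71 − 0.5q_X.
Substituting the second reaction function into the first: q_X = 61 − 0.5(71 − 0.5q_X), which gives 0.75q_X = 25.5 ⇒ q_X = 34.
Then q_Y = 71 − 0.5·34 = 54.
Price P = 201 − 88 = 113.
X's profit: (113 − 79)·34 = 1156.

1156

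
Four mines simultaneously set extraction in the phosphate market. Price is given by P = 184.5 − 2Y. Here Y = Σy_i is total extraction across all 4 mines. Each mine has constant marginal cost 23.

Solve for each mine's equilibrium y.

A representative mine's profit is π_i = y_i(184.5 − 2Y) − 23y_i, with Y = y_i + Σ_{j≠i} y_j.
First-order condition: 161.5 − 4y_i − 2Σ_{j≠i} y_j = 0.
With identical mines, set every y_j = y: then 161.5 − 4y − 6y = 0, i.e. y = 161.5/10 = 16.15.

16.15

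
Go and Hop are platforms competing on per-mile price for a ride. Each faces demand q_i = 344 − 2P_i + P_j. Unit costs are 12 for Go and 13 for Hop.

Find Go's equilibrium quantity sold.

221.6

Go's profit: π = (P_{Go} − 12)(344 − 2P_{Go} + P_{Hop}).
∂π/∂P_{Go} = 368 − 4P_{Go} + P_{Hop} = 0 ⇒ P_{Go} = 92 + 0.25P_{Hop}.
Similarly P_{Hop} = 92.5 + 0.25P_{Go}.
Plugging P_{Hop} into Go's best response: P_{Go} = 92 + 0.25(92.5 + 0.25P_{Go}) ⇒ 0.9375P_{Go} = 115.125, so P_{Go} = 122.8.
Then P_{Hop} = 92.5 + 0.25·122.8 = 123.2.
q_{Go} = 344 − 2·122.8 + 123.2 = 221.6.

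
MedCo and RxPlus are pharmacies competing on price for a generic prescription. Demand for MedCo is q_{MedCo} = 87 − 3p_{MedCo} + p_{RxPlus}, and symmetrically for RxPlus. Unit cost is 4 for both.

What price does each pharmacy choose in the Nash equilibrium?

19.8

MedCo's profit: π = (p_{MedCo} − 4)(87 − 3p_{MedCo} + p_{RxPlus}).
∂π/∂p_{MedCo} = 99 − 6p_{MedCo} + p_{RxPlus} = 0 ⇒ p_{MedCo} = 16.5 + (1/6)p_{RxPlus}.
Setting p_{MedCo} = p_{RxPlus} in the reaction function: p_{MedCo} = 16.5 + (1/6)p_{MedCo}, so p_{MedCo} = 16.5 / (5/6) = 19.8.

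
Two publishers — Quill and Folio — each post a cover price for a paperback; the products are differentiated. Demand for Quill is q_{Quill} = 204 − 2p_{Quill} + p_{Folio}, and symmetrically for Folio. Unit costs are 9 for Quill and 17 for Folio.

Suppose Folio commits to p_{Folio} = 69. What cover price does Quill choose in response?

72.75

Quill's profit: π = (p_{Quill} − 9)(204 − 2p_{Quill} + p_{Folio}).
∂π/∂p_{Quill} = 222 − 4p_{Quill} + p_{Folio} = 0 ⇒ p_{Quill} = 55.5 + 0.25p_{Folio}.
At p_{Folio} = 69: p_{Quill} = 55.5 + 0.25·69 = 72.75.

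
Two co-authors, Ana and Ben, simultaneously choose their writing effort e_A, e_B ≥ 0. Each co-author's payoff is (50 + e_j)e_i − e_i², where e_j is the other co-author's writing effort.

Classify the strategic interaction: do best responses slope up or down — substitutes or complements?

Ana's payoff is (50 + e_B)e_A − e_A².
∂π/∂e_A = 50 + e_B − 2e_A = 0, so e_A = 25 + 0.5e_B.
The best-response slope de_A/de_B = 0.5 > 0: the reaction function is upward-sloping, so the choices are strategic complements.

strategic complements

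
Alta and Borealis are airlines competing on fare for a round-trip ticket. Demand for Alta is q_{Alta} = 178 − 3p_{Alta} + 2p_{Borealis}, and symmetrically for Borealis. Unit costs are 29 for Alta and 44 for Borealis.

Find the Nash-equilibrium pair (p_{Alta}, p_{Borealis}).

69.0625, 74.6875

Alta's profit: π = (p_{Alta} − 29)(178 − 3p_{Alta} + 2p_{Borealis}).
∂π/∂p_{Alta} = 265 − 6p_{Alta} + 2p_{Borealis} = 0 ⇒ p_{Alta} = 265/6 + (1/3)p_{Borealis}.
Similarly p_{Borealis} = 155/3 + (1/3)p_{Alta}.
Substituting the second reaction function into the first: p_{Alta} = 265/6 + (1/3)(155/3 + (1/3)p_{Alta}), which gives (8/9)p_{Alta} = 1105/18 ⇒ p_{Alta} = 69.0625.
Then p_{Borealis} = 155/3 + (1/3)·69.0625 = 74.6875.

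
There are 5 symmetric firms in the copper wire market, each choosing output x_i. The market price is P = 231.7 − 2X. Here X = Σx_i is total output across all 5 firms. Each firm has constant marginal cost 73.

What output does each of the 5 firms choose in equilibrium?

A representative firm's profit is π_i = x_i(231.7 − 2X) − 73x_i, with X = x_i + Σ_{j≠i} x_j.
First-order condition: 158.7 − 4x_i − 2Σ_{j≠i} x_j = 0.
With identical firms, set every x_j = x: then 158.7 − 4x − 8x = 0, i.e. x = 158.7/12 = 13.225.

13.225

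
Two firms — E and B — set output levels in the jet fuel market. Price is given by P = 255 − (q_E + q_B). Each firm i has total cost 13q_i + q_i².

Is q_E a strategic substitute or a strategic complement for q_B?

strategic substitutes

Firm E's profit: π = q_E(255 − (q_E + q_B)) − 13q_E − q_E².
∂π/∂q_E = 242 − 4q_E − q_B = 0, so q_E = 60.5 − 0.25q_B.
The best-response slope dq_E/dq_B = −0.25 < 0: the reaction function is downward-sloping, so the choices are strategic substitutes.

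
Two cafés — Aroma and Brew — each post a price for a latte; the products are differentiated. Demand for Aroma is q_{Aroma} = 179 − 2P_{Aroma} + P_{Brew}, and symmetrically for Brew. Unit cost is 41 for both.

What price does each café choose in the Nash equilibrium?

87

Aroma's profit: π = (P_{Aroma} − 41)(179 − 2P_{Aroma} + P_{Brew}).
∂π/∂P_{Aroma} = 261 − 4P_{Aroma} + P_{Brew} = 0 ⇒ P_{Aroma} = 65.25 + 0.25P_{Brew}.
Setting P_{Aroma} = P_{Brew} in the reaction function: P_{Aroma} = 65.25 + 0.25P_{Aroma}, so P_{Aroma} = 65.25 / 0.75 = 87.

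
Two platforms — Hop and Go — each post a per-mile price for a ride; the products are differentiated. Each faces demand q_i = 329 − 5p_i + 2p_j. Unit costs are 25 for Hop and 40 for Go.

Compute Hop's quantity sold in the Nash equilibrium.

Hop's profit: π = (p_{Hop} − 25)(329 − 5p_{Hop} + 2p_{Go}).
∂π/∂p_{Hop} = 454 − 10p_{Hop} + 2p_{Go} = 0 ⇒ p_{Hop} = 45.4 + 0.2p_{Go}.
Similarly p_{Go} = 52.9 + 0.2p_{Hop}.
Solving the two reaction functions simultaneously: (1 − (0.2)(0.2))p_{Hop} = 45.4 + 0.2·52.9, so 0.96p_{Hop} = 55.98 and p_{Hop} = 58.3125.
Then p_{Go} = 52.9 + 0.2·58.3125 = 64.5625.
q_{Hop} = 329 − 5·58.3125 + 2·64.5625 = 166.5625.

166.5625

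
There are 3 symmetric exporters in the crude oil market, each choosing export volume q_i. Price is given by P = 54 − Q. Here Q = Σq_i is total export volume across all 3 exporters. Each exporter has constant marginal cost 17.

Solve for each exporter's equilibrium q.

9.25

A representative exporter's profit is π_i = q_i(54 − Q) − 17q_i, with Q = q_i + Σ_{j≠i} q_j.
First-order condition: 37 − 2q_i − Σ_{j≠i} q_j = 0.
In a symmetric equilibrium every exporter chooses the same q, so Σ_{j≠i} q_j = 2q. The condition becomes 37 − 4q = 0, giving q = 37/4 = 9.25.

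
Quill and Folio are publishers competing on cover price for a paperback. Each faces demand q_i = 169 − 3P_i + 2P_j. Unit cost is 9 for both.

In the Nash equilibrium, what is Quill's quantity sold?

Quill's profit: π = (P_{Quill} − 9)(169 − 3P_{Quill} + 2P_{Folio}).
∂π/∂P_{Quill} = 196 − 6P_{Quill} + 2P_{Folio} = 0 ⇒ P_{Quill} = 98/3 + (1/3)P_{Folio}.
By symmetry P_{Folio} = P_{Quill}; substituting into the reaction function, (2/3)P_{Quill} = 98/3 and P_{Quill} = 49.
q_{Quill} = 169 − 3·49 + 2·49 = 120.

120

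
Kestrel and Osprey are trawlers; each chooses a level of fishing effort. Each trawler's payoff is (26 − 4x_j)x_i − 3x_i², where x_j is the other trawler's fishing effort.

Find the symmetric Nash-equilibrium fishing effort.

2.6

Kestrel's payoff is (26 − 4x_O)x_K − 3x_K².
∂π/∂x_K = 26 − 4x_O − 6x_K = 0, so x_K = 13/3 − (2/3)x_O.
By symmetry x_O = x_K; substituting into the reaction function, (5/3)x_K = 13/3 and x_K = 2.6.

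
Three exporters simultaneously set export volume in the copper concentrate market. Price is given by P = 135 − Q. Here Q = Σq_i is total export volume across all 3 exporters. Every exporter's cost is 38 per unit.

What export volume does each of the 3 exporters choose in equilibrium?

A representative exporter's profit is π_i = q_i(135 − Q) − 38q_i, with Q = q_i + Σ_{j≠i} q_j.
First-order condition: 97 − 2q_i − Σ_{j≠i} q_j = 0.
With identical exporters, set every q_j = q: then 97 − 2q − 2q = 0, i.e. q = 97/4 = 24.25.

24.25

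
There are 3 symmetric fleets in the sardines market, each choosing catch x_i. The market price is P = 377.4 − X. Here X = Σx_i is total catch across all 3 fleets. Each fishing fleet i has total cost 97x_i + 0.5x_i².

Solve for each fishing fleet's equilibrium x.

A representative fishing fleet's profit is π_i = x_i(377.4 − X) − 97x_i − 0.5x_i², with X = x_i + Σ_{j≠i} x_j.
First-order condition: 280.4 − 3x_i − Σ_{j≠i} x_j = 0.
With identical fishing fleets, set every x_j = x: then 280.4 − 3x − 2x = 0, i.e. x = 280.4/5 = 56.08.

56.08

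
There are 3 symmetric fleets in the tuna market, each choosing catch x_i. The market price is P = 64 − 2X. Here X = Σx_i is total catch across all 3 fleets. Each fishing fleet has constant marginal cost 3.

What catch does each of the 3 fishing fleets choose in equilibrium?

7.625

A representative fishing fleet's profit is π_i = x_i(64 − 2X) − 3x_i, with X = x_i + Σ_{j≠i} x_j.
First-order condition: 61 − 4x_i − 2Σ_{j≠i} x_j = 0.
Imposing symmetry (x_j = x for all j) turns Σ_{j≠i} x_j into 2x, so 61 = 8x and x = 7.625.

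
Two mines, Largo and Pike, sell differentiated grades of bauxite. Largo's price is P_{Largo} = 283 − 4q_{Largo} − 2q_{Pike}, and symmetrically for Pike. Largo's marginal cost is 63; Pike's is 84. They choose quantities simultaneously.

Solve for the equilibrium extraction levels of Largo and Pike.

Mine Largo's profit: π = q_{Largo}(283 − 4q_{Largo} − 2q_{Pike}) − 63q_{Largo}.
∂π/∂q_{Largo} = 220 − 8q_{Largo} − 2q_{Pike} = 0 ⇒ q_{Largo} = 27.5 − 0.25q_{Pike}.
Similarly q_{Pike} = 24.875 − 0.25q_{Largo}.
Solving the two reaction functions simultaneously: (1 − (−0.25)(−0.25))q_{Largo} = 27.5 − 0.25·24.875, so 0.9375q_{Largo} = 681/32 and q_{Largo} = 22.7.
Then q_{Pike} = 24.875 − 0.25·22.7 = 19.2.

22.7, 19.2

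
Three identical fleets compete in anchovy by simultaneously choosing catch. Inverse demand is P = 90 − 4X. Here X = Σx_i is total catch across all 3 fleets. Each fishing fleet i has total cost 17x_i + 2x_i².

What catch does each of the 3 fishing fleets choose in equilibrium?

3.65

A representative fishing fleet's profit is π_i = x_i(90 − 4X) − 17x_i − 2x_i², with X = x_i + Σ_{j≠i} x_j.
First-order condition: 73 − 12x_i − 4Σ_{j≠i} x_j = 0.
Imposing symmetry (x_j = x for all j) turns Σ_{j≠i} x_j into 2x, so 73 = 20x and x = 3.65.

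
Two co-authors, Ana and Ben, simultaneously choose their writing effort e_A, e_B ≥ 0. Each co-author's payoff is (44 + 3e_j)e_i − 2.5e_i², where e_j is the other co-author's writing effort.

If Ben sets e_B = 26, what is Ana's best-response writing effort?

24.4

Ana's payoff is (44 + 3e_B)e_A − 2.5e_A².
∂π/∂e_A = 44 + 3e_B − 5e_A = 0, so e_A = 8.8 + 0.6e_B.
At e_B = 26: e_A = 8.8 + 0.6·26 = 24.4.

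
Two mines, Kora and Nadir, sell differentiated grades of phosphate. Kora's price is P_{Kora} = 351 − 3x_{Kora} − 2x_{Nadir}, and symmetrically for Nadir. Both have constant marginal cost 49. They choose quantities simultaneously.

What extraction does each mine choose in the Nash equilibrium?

Mine Kora's profit: π = x_{Kora}(351 − 3x_{Kora} − 2x_{Nadir}) − 49x_{Kora}.
∂π/∂x_{Kora} = 302 − 6x_{Kora} − 2x_{Nadir} = 0 ⇒ x_{Kora} = 151/3 − (1/3)x_{Nadir}.
The game is symmetric, so in equilibrium x_{Nadir} = x_{Kora}: the reaction function gives (4/3)x_{Kora} = 151/3, hence x_{Kora} = 37.75.

37.75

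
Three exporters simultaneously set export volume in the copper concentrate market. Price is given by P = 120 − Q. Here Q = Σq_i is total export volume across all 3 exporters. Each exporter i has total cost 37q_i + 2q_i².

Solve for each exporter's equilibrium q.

A representative exporter's profit is π_i = q_i(120 − Q) − 37q_i − 2q_i², with Q = q_i + Σ_{j≠i} q_j.
First-order condition: 83 − 6q_i − Σ_{j≠i} q_j = 0.
Imposing symmetry (q_j = q for all j) turns Σ_{j≠i} q_j into 2q, so 83 = 8q and q = 10.375.

10.375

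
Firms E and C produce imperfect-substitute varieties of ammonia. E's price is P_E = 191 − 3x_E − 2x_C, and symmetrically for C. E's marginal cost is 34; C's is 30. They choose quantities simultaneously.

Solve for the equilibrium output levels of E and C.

Firm E's profit: π = x_E(191 − 3x_E − 2x_C) − 34x_E.
∂π/∂x_E = 157 − 6x_E − 2x_C = 0 ⇒ x_E = 157/6 − (1/3)x_C.
Similarly x_C = 161/6 − (1/3)x_E.
Solving the two reaction functions simultaneously: (1 − (−1/3)(−1/3))x_E = 157/6 − (1/3)·(161/6), so (8/9)x_E = 155/9 and x_E = 19.375.
Then x_C = 161/6 − (1/3)·19.375 = 20.375.

19.375, 20.375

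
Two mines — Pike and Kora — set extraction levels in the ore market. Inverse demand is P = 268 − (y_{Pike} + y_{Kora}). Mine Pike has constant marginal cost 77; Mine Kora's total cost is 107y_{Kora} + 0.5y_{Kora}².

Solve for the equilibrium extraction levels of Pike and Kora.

82.4, 26.2

Mine Pike's profit: π = y_{Pike}(268 − (y_{Pike} + y_{Kora})) − 77y_{Pike}.
∂π/∂y_{Pike} = 191 − 2y_{Pike} − y_{Kora} = 0, so y_{Pike} = 95.5 − 0.5y_{Kora}.
For Kora: ∂π/∂y_{Kora} = 161 − 3y_{Kora} − y_{Pike} = 0 ⇒ y_{Kora} = 161/3 − (1/3)y_{Pike}.
Substituting the second reaction function into the first: y_{Pike} = 95.5 − 0.5(161/3 − (1/3)y_{Pike}), which gives (5/6)y_{Pike} = 206/3 ⇒ y_{Pike} = 82.4.
Then y_{Kora} = 161/3 − (1/3)·82.4 = 26.2.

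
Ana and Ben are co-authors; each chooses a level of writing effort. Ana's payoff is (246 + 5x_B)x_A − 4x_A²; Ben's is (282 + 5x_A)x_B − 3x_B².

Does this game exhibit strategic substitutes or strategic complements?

Expanding Ana's payoff: 246x_A + 5x_Bx_A − 4x_A².
∂π/∂x_A = 246 + 5x_B − 8x_A = 0, so x_A = 30.75 + 0.625x_B.
The best-response slope dx_A/dx_B = 0.625 > 0: the reaction function is upward-sloping, so the choices are strategic complements.

strategic complements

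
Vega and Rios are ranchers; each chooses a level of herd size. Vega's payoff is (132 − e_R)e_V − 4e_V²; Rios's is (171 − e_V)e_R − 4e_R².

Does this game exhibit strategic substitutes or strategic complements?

strategic substitutes

Expanding Vega's payoff: 132e_V − e_Re_V − 4e_V².
∂π/∂e_V = 132 − e_R − 8e_V = 0, so e_V = 16.5 − 0.125e_R.
The best-response slope de_V/de_R = −0.125 < 0: the reaction function is downward-sloping, so the choices are strategic substitutes.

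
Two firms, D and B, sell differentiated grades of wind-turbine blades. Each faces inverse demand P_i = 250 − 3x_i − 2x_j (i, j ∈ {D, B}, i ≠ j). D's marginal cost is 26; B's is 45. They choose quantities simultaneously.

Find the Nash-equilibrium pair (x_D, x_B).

29.1875, 24.4375

Firm D's profit: π = x_D(250 − 3x_D − 2x_B) − 26x_D.
∂π/∂x_D = 224 − 6x_D − 2x_B = 0 ⇒ x_D = 112/3 − (1/3)x_B.
Similarly x_B = 205/6 − (1/3)x_D.
Solving the two reaction functions simultaneously: (1 − (−1/3)(−1/3))x_D = 112/3 − (1/3)·(205/6), so (8/9)x_D = 467/18 and x_D = 29.1875.
Then x_B = 205/6 − (1/3)·29.1875 = 24.4375.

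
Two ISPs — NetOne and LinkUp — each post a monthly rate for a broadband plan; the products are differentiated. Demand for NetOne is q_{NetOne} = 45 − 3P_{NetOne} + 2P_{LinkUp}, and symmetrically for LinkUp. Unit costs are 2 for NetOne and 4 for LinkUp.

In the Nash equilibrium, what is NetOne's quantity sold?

33.375

NetOne's profit: π = (P_{NetOne} − 2)(45 − 3P_{NetOne} + 2P_{LinkUp}).
∂π/∂P_{NetOne} = 51 − 6P_{NetOne} + 2P_{LinkUp} = 0 ⇒ P_{NetOne} = 8.5 + (1/3)P_{LinkUp}.
Similarly P_{LinkUp} = 9.5 + (1/3)P_{NetOne}.
Solving the two reaction functions simultaneously: (1 − (1/3)(1/3))P_{NetOne} = 8.5 + (1/3)·9.5, so (8/9)P_{NetOne} = 35/3 and P_{NetOne} = 13.125.
Then P_{LinkUp} = 9.5 + (1/3)·13.125 = 13.875.
q_{NetOne} = 45 − 3·13.125 + 2·13.875 = 33.375.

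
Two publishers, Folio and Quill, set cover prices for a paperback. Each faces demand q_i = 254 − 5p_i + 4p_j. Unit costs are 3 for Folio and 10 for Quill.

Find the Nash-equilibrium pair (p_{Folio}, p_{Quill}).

Folio's profit: π = (p_{Folio} − 3)(254 − 5p_{Folio} + 4p_{Quill}).
∂π/∂p_{Folio} = 269 − 10p_{Folio} + 4p_{Quill} = 0 ⇒ p_{Folio} = 26.9 + 0.4p_{Quill}.
Similarly p_{Quill} = 30.4 + 0.4p_{Folio}.
Solving the two reaction functions simultaneously: (1 − (0.4)(0.4))p_{Folio} = 26.9 + 0.4·30.4, so 0.84p_{Folio} = 39.06 and p_{Folio} = 46.5.
Then p_{Quill} = 30.4 + 0.4·46.5 = 49.

46.5, 49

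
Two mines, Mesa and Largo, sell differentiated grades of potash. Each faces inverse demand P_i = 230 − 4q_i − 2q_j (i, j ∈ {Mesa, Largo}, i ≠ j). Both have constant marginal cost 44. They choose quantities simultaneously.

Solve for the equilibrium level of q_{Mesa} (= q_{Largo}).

Mine Mesa's profit: π = q_{Mesa}(230 − 4q_{Mesa} − 2q_{Largo}) − 44q_{Mesa}.
∂π/∂q_{Mesa} = 186 − 8q_{Mesa} − 2q_{Largo} = 0 ⇒ q_{Mesa} = 23.25 − 0.25q_{Largo}.
The game is symmetric, so in equilibrium q_{Largo} = q_{Mesa}: the reaction function gives 1.25q_{Mesa} = 23.25, hence q_{Mesa} = 18.6.

18.6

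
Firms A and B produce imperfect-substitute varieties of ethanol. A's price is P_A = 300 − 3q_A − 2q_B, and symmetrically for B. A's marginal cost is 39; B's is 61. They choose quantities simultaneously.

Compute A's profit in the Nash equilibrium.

3468

Firm A's profit: π = q_A(300 − 3q_A − 2q_B) − 39q_A.
∂π/∂q_A = 261 − 6q_A − 2q_B = 0 ⇒ q_A = 43.5 − (1/3)q_B.
Similarly q_B = 239/6 − (1/3)q_A.
Substituting the second reaction function into the first: q_A = 43.5 − (1/3)(239/6 − (1/3)q_A), which gives (8/9)q_A = 272/9 ⇒ q_A = 34.
Then q_B = 239/6 − (1/3)·34 = 28.5.
P_A = 300 − 3·34 − 2·28.5 = 141.
Profit = (141 − 39)·34 = 3468.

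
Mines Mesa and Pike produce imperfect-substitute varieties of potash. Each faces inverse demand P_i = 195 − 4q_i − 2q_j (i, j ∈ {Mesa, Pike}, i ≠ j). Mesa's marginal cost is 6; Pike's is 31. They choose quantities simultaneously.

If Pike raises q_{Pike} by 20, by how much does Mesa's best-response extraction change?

-5

Mine Mesa's profit: π = q_{Mesa}(195 − 4q_{Mesa} − 2q_{Pike}) − 6q_{Mesa}.
∂π/∂q_{Mesa} = 189 − 8q_{Mesa} − 2q_{Pike} = 0 ⇒ q_{Mesa} = 23.625 − 0.25q_{Pike}.
The reaction-function slope is −0.25, so a 20-unit rise in q_{Pike} moves q_{Mesa} by −0.25 × 20 = −5. Mesa's best response falls — the actions are strategic substitutes.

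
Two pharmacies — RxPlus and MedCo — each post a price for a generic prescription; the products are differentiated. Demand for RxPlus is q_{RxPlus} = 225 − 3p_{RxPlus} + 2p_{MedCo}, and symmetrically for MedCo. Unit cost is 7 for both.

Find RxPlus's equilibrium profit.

RxPlus's profit: π = (p_{RxPlus} − 7)(225 − 3p_{RxPlus} + 2p_{MedCo}).
∂π/∂p_{RxPlus} = 246 − 6p_{RxPlus} + 2p_{MedCo} = 0 ⇒ p_{RxPlus} = 41 + (1/3)p_{MedCo}.
Setting p_{RxPlus} = p_{MedCo} in the reaction function: p_{RxPlus} = 41 + (1/3)p_{RxPlus}, so p_{RxPlus} = 41 / (2/3) = 61.5.
q_{RxPlus} = 225 − 3·61.5 + 2·61.5 = 163.5.
Profit = (61.5 − 7)·163.5 = 8910.75.

8910.75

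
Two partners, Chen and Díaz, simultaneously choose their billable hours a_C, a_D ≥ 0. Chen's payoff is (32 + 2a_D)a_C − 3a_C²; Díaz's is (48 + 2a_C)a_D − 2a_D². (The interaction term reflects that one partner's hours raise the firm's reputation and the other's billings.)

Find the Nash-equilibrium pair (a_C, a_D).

Expanding Chen's payoff: 32a_C + 2a_Da_C − 3a_C².
∂π/∂a_C = 32 + 2a_D − 6a_C = 0, so a_C = 16/3 + (1/3)a_D.
Likewise for Díaz: a_D = 12 + 0.5a_C.
Plugging a_D into Chen's best response: a_C = 16/3 + (1/3)(12 + 0.5a_C) ⇒ (5/6)a_C = 28/3, so a_C = 11.2.
Then a_D = 12 + 0.5·11.2 = 17.6.

11.2, 17.6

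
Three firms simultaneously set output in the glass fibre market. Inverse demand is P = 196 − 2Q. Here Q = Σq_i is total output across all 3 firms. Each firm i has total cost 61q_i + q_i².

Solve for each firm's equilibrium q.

13.5

A representative firm's profit is π_i = q_i(196 − 2Q) − 61q_i − q_i², with Q = q_i + Σ_{j≠i} q_j.
First-order condition: 135 − 6q_i − 2Σ_{j≠i} q_j = 0.
In a symmetric equilibrium every firm chooses the same q, so Σ_{j≠i} q_j = 2q. The condition becomes 135 − 10q = 0, giving q = 135/10 = 13.5.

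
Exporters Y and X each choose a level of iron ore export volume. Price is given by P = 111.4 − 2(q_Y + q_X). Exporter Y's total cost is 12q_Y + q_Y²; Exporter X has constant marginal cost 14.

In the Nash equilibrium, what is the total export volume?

Exporter Y's profit: π = q_Y(111.4 − 2(q_Y + q_X)) − 12q_Y − q_Y².
∂π/∂q_Y = 99.4 − 6q_Y − 2q_X = 0, so q_Y = 497/30 − (1/3)q_X.
For X: ∂π/∂q_X = 97.4 − 4q_X − 2q_Y = 0 ⇒ q_X = 24.35 − 0.5q_Y.
Substituting the second reaction function into the first: q_Y = 497/30 − (1/3)(24.35 − 0.5q_Y), which gives (5/6)q_Y = 8.45 ⇒ q_Y = 10.14.
Then q_X = 24.35 − 0.5·10.14 = 19.28.
Total export volume: 10.14 + 19.28 = 29.42.

29.42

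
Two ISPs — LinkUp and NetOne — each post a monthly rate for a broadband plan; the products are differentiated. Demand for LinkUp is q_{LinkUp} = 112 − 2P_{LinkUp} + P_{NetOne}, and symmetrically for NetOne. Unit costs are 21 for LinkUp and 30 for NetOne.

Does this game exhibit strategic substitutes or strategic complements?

LinkUp's profit: π = (P_{LinkUp} − 21)(112 − 2P_{LinkUp} + P_{NetOne}).
∂π/∂P_{LinkUp} = 154 − 4P_{LinkUp} + P_{NetOne} = 0 ⇒ P_{LinkUp} = 38.5 + 0.25P_{NetOne}.
The best-response slope dP_{LinkUp}/dP_{NetOne} = 0.25 > 0: the reaction function is upward-sloping, so the choices are strategic complements.

strategic complements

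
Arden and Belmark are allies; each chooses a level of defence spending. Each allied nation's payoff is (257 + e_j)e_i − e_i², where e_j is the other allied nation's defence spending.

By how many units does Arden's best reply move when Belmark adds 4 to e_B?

2

Arden's payoff is (257 + e_B)e_A − e_A².
∂π/∂e_A = 257 + e_B − 2e_A = 0, so e_A = 128.5 + 0.5e_B.
The reaction-function slope is 0.5, so a 4-unit rise in e_B moves e_A by 0.5 × 4 = 2. Arden's best response rises — the actions are strategic complements.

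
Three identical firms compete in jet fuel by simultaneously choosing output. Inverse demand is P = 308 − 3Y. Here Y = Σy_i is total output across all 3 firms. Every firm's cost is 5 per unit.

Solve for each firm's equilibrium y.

25.25

A representative firm's profit is π_i = y_i(308 − 3Y) − 5y_i, with Y = y_i + Σ_{j≠i} y_j.
First-order condition: 303 − 6y_i − 3Σ_{j≠i} y_j = 0.
In a symmetric equilibrium every firm chooses the same y, so Σ_{j≠i} y_j = 2y. The condition becomes 303 − 12y = 0, giving y = 303/12 = 25.25.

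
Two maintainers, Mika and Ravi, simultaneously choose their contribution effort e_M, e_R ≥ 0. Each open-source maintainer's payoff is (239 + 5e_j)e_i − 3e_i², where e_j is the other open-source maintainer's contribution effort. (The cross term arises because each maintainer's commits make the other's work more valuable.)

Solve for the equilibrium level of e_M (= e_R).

Mika's payoff is (239 + 5e_R)e_M − 3e_M².
∂π/∂e_M = 239 + 5e_R − 6e_M = 0, so e_M = 239/6 + (5/6)e_R.
The game is symmetric, so in equilibrium e_R = e_M: the reaction function gives (1/6)e_M = 239/6, hence e_M = 239.

239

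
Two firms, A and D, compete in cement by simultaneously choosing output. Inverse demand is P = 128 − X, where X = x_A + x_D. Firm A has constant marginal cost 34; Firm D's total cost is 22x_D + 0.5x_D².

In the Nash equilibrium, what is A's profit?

Firm A's profit: π = x_A(128 − (x_A + x_D)) − 34x_A.
∂π/∂x_A = 94 − 2x_A − x_D = 0, so x_A = 47 − 0.5x_D.
For D: ∂π/∂x_D = 106 − 3x_D − x_A = 0 ⇒ x_D = 106/3 − (1/3)x_A.
Plugging x_D into A's best response: x_A = 47 − 0.5(106/3 − (1/3)x_A) ⇒ (5/6)x_A = 88/3, so x_A = 35.2.
Then x_D = 106/3 − (1/3)·35.2 = 23.6.
Price P = 128 − 58.8 = 69.2.
A's profit: (69.2 − 34)·35.2 = 1239.04.

1239.04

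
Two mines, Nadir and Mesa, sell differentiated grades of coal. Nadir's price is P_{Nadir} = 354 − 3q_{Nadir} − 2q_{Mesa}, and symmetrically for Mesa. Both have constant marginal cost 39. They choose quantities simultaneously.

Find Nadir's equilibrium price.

Mine Nadir's profit: π = q_{Nadir}(354 − 3q_{Nadir} − 2q_{Mesa}) − 39q_{Nadir}.
∂π/∂q_{Nadir} = 315 − 6q_{Nadir} − 2q_{Mesa} = 0 ⇒ q_{Nadir} = 52.5 − (1/3)q_{Mesa}.
The game is symmetric, so in equilibrium q_{Mesa} = q_{Nadir}: the reaction function gives (4/3)q_{Nadir} = 52.5, hence q_{Nadir} = 39.375.
P_{Nadir} = 354 − 3·39.375 − 2·39.375 = 157.125.

157.125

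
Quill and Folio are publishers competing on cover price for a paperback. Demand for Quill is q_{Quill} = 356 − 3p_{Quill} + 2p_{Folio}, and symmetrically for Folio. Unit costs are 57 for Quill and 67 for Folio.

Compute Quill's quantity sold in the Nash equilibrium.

Quill's profit: π = (p_{Quill} − 57)(356 − 3p_{Quill} + 2p_{Folio}).
∂π/∂p_{Quill} = 527 − 6p_{Quill} + 2p_{Folio} = 0 ⇒ p_{Quill} = 527/6 + (1/3)p_{Folio}.
Similarly p_{Folio} = 557/6 + (1/3)p_{Quill}.
Substituting the second reaction function into the first: p_{Quill} = 527/6 + (1/3)(557/6 + (1/3)p_{Quill}), which gives (8/9)p_{Quill} = 1069/9 ⇒ p_{Quill} = 133.625.
Then p_{Folio} = 557/6 + (1/3)·133.625 = 137.375.
q_{Quill} = 356 − 3·133.625 + 2·137.375 = 229.875.

229.875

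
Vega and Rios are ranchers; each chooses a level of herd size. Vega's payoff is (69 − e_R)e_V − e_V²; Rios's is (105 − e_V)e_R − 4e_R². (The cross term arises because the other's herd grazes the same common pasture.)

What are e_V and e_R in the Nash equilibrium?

29.8, 9.4

Expanding Vega's payoff: 69e_V − e_Re_V − e_V².
∂π/∂e_V = 69 − e_R − 2e_V = 0, so e_V = 34.5 − 0.5e_R.
Likewise for Rios: e_R = 13.125 − 0.125e_V.
Plugging e_R into Vega's best response: e_V = 34.5 − 0.5(13.125 − 0.125e_V) ⇒ 0.9375e_V = 27.9375, so e_V = 29.8.
Then e_R = 13.125 − 0.125·29.8 = 9.4.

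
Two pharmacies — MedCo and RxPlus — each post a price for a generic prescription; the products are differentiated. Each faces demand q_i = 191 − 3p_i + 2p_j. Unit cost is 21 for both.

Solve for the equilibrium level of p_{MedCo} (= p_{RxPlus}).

63.5

MedCo's profit: π = (p_{MedCo} − 21)(191 − 3p_{MedCo} + 2p_{RxPlus}).
∂π/∂p_{MedCo} = 254 − 6p_{MedCo} + 2p_{RxPlus} = 0 ⇒ p_{MedCo} = 127/3 + (1/3)p_{RxPlus}.
By symmetry p_{RxPlus} = p_{MedCo}; substituting into the reaction function, (2/3)p_{MedCo} = 127/3 and p_{MedCo} = 63.5.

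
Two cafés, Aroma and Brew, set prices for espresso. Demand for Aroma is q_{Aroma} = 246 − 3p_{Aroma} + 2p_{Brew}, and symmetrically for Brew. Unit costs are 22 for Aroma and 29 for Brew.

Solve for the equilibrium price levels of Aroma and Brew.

Aroma's profit: π = (p_{Aroma} − 22)(246 − 3p_{Aroma} + 2p_{Brew}).
∂π/∂p_{Aroma} = 312 − 6p_{Aroma} + 2p_{Brew} = 0 ⇒ p_{Aroma} = 52 + (1/3)p_{Brew}.
Similarly p_{Brew} = 55.5 + (1/3)p_{Aroma}.
Solving the two reaction functions simultaneously: (1 − (1/3)(1/3))p_{Aroma} = 52 + (1/3)·55.5, so (8/9)p_{Aroma} = 70.5 and p_{Aroma} = 79.3125.
Then p_{Brew} = 55.5 + (1/3)·79.3125 = 81.9375.

79.3125, 81.9375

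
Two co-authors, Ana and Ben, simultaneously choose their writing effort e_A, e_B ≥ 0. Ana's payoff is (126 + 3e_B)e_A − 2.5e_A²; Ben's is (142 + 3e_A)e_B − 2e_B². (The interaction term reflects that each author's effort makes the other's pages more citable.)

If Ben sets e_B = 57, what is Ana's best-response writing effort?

59.4

Expanding Ana's payoff: 126e_A + 3e_Be_A − 2.5e_A².
∂π/∂e_A = 126 + 3e_B − 5e_A = 0, so e_A = 25.2 + 0.6e_B.
At e_B = 57: e_A = 25.2 + 0.6·57 = 59.4.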